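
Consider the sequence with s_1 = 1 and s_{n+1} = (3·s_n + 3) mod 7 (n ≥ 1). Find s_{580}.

Computing terms: s_1 = 1, s_2 = 6, s_3 = 0, s_4 = 3, s_5 = 5, s_6 = 4, s_7 = 1.
The sequence repeats with period 6.
So s_{580} = s_{1 + ((580-1) mod 6)} = s_4 = 3.

3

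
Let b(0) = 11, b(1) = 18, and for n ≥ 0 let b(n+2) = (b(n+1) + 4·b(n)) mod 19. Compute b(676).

14

b(0) = 11; b(1) = 18; b(2) = 5; b(3) = 1; b(4) = 2; b(5) = 6; b(6) = 14; b(7) = 0; b(8) = 18; b(9) = 18; b(10) = 14; b(11) = 10; b(12) = 9; b(13) = 11; b(14) = 9; b(15) = 15; b(16) = 13; b(17) = 16; b(18) = 11; b(19) = 18.
The sequence repeats with period 18.
So b(676) = b(0 + ((676-0) mod 18)) = b(10) = 14.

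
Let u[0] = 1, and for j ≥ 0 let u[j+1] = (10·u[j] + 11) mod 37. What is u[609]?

1

Computing terms: u[0] = 1; u[1] = 21; u[2] = 36; u[3] = 1.
Since u[3] = u[0] = 1, the sequence is periodic with period 3.
(609 - 0) mod 3 = 0, so u[609] = u[0] = 1.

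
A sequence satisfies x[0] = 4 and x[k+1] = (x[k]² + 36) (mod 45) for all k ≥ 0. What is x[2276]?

40

Listing terms: x[0] = 4, x[1] = 7, x[2] = 40, x[3] = 16, x[4] = 22, x[5] = 25, x[6] = 31, x[7] = 7.
Since x[7] = x[1] = 7, the sequence is eventually periodic: after a pre-period of length 1 it cycles with period 6.
For k ≥ 1, x[k] depends only on (k - 1) mod 6. (2276 - 1) mod 6 = 1, so x[2276] = x[2] = 40.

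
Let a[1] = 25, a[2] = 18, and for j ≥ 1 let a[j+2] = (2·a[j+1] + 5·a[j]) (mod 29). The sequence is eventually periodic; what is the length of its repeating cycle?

Listing terms: a[1] = 25,  a[2] = 18,  a[3] = 16,  a[4] = 6,  a[5] = 5,  a[6] = 11,  a[7] = 18,  a[8] = 4,  a[9] = 11,  a[10] = 13,  a[11] = 23,  a[12] = 24,  a[13] = 18,  a[14] = 11,  a[15] = 25,  a[16] = 18.
Since (a[15], a[16]) = (a[1], a[2]) = (25, 18) (two consecutive terms determine the rest), the sequence is periodic with period 14.

14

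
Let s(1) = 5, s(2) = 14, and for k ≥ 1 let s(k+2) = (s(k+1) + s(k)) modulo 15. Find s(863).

Listing terms: s(1) = 5; s(2) = 14; s(3) = 4; s(4) = 3; s(5) = 7; s(6) = 10; s(7) = 2; s(8) = 12; s(9) = 14; s(10) = 11; s(11) = 10; s(12) = 6; s(13) = 1; s(14) = 7; s(15) = 8; s(16) = 0; s(17) = 8; s(18) = 8; s(19) = 1; s(20) = 9; s(21) = 10; s(22) = 4; s(23) = 14; s(24) = 3; s(25) = 2; s(26) = 5; s(27) = 7; s(28) = 12; s(29) = 4; s(30) = 1; s(31) = 5; s(32) = 6; s(33) = 11; s(34) = 2; s(35) = 13; s(36) = 0; s(37) = 13; s(38) = 13; s(39) = 11; s(40) = 9; s(41) = 5; s(42) = 14.
Since (s(41), s(42)) = (s(1), s(2)) = (5, 14) (two consecutive terms determine the rest), the sequence is periodic with period 40.
So s(863) = s(1 + ((863-1) mod 40)) = s(23) = 14.

14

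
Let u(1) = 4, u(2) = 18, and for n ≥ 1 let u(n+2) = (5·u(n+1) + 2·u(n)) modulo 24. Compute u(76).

22

Listing terms: u(1) = 4; u(2) = 18; u(3) = 2; u(4) = 22; u(5) = 18; u(6) = 14; u(7) = 10; u(8) = 6; u(9) = 2; u(10) = 22.
Since (u(9), u(10)) = (u(3), u(4)) = (2, 22) (two consecutive terms determine the rest), the sequence is eventually periodic: after a pre-period of length 2 it cycles with period 6.
For n ≥ 3, u(n) depends only on (n - 3) mod 6. (76 - 3) mod 6 = 1, so u(76) = u(4) = 22.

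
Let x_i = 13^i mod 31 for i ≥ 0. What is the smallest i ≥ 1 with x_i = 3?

11

Listing terms: x_0 = 1,  x_1 = 13,  x_2 = 14,  x_3 = 27,  x_4 = 10,  x_5 = 6,  x_6 = 16,  x_7 = 22,  x_8 = 7,  x_9 = 29,  x_{10} = 5,  x_{11} = 3,  x_{12} = 8,  x_{13} = 11,  x_{14} = 19,  x_{15} = 30,  x_{16} = 18,  x_{17} = 17,  x_{18} = 4,  x_{19} = 21,  x_{20} = 25,  x_{21} = 15,  x_{22} = 9,  x_{23} = 24,  x_{24} = 2,  x_{25} = 26,  x_{26} = 28,  x_{27} = 23,  x_{28} = 20,  x_{29} = 12,  x_{30} = 1.
The sequence repeats with period 30.
The value 3 first appears (with i ≥ 1) at x_{11}.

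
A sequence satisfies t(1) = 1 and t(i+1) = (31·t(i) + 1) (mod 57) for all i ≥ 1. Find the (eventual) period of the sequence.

6

We have t(1) = 1, t(2) = 32, t(3) = 24, t(4) = 4, t(5) = 11, t(6) = 0, t(7) = 1.
The sequence repeats with period 6.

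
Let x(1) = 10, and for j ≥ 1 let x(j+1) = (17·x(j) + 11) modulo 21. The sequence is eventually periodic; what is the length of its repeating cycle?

x(1) = 10,  x(2) = 13,  x(3) = 1,  x(4) = 7,  x(5) = 4,  x(6) = 16,  x(7) = 10.
Since x(7) = x(1) = 10, the sequence is periodic with period 6.

6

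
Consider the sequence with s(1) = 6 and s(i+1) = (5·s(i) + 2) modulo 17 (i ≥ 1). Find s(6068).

Listing terms: s(1) = 6, s(2) = 15, s(3) = 9, s(4) = 13, s(5) = 16, s(6) = 14, s(7) = 4, s(8) = 5, s(9) = 10, s(10) = 1, s(11) = 7, s(12) = 3, s(13) = 0, s(14) = 2, s(15) = 12, s(16) = 11, s(17) = 6.
Since s(17) = s(1) = 6, the sequence is periodic with period 16.
So s(6068) = s(1 + ((6068-1) mod 16)) = s(4) = 13.

13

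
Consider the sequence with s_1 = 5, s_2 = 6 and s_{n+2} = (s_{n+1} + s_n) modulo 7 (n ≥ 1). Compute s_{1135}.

4

Listing terms: s_1 = 5, s_2 = 6, s_3 = 4, s_4 = 3, s_5 = 0, s_6 = 3, s_7 = 3, s_8 = 6, s_9 = 2, s_{10} = 1, s_{11} = 3, s_{12} = 4, s_{13} = 0, s_{14} = 4, s_{15} = 4, s_{16} = 1, s_{17} = 5, s_{18} = 6.
The sequence repeats with period 16.
So s_{1135} = s_{1 + ((1135-1) mod 16)} = s_{15} = 4.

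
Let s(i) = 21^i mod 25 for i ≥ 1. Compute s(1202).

We have s(1) = 21, s(2) = 16, s(3) = 11, s(4) = 6, s(5) = 1, s(6) = 21.
The sequence repeats with period 5.
So s(1202) = s(1 + ((1202-1) mod 5)) = s(2) = 16.

16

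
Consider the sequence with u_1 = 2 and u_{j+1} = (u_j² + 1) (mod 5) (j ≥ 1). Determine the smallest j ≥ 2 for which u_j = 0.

2

We have u_1 = 2, u_2 = 0, u_3 = 1, u_4 = 2.
The sequence repeats with period 3.
The value 0 first appears (with j ≥ 2) at u_2.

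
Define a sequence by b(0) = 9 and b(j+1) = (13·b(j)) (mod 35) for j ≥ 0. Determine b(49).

12

Computing terms: b(0) = 9; b(1) = 12; b(2) = 16; b(3) = 33; b(4) = 9.
Since b(4) = b(0) = 9, the sequence is periodic with period 4.
So b(49) = b(0 + ((49-0) mod 4)) = b(1) = 12.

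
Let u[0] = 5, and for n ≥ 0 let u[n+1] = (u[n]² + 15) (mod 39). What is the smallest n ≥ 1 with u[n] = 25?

We have u[0] = 5, u[1] = 1, u[2] = 16, u[3] = 37, u[4] = 19, u[5] = 25, u[6] = 16.
Since u[6] = u[2] = 16, the sequence is eventually periodic: after a pre-period of length 2 it cycles with period 4.
The value 25 first appears (with n ≥ 1) at u[5].

5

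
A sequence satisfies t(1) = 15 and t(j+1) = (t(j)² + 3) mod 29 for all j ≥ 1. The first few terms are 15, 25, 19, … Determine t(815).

Computing terms: t(1) = 15,  t(2) = 25,  t(3) = 19,  t(4) = 16,  t(5) = 27,  t(6) = 7,  t(7) = 23,  t(8) = 10,  t(9) = 16.
Since t(9) = t(4) = 16, the sequence is eventually periodic: after a pre-period of length 3 it cycles with period 5.
For j ≥ 4, t(j) depends only on (j - 4) mod 5. (815 - 4) mod 5 = 1, so t(815) = t(5) = 27.

27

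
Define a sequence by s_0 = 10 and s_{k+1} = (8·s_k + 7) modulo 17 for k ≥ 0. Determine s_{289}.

2

Listing terms: s_0 = 10, s_1 = 2, s_2 = 6, s_3 = 4, s_4 = 5, s_5 = 13, s_6 = 9, s_7 = 11, s_8 = 10.
Since s_8 = s_0 = 10, the sequence is periodic with period 8.
So s_{289} = s_{0 + ((289-0) mod 8)} = s_1 = 2.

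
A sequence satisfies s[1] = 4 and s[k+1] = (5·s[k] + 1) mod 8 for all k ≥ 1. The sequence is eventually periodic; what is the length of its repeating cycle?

8

Listing terms: s[1] = 4,  s[2] = 5,  s[3] = 2,  s[4] = 3,  s[5] = 0,  s[6] = 1,  s[7] = 6,  s[8] = 7,  s[9] = 4.
The sequence repeats with period 8.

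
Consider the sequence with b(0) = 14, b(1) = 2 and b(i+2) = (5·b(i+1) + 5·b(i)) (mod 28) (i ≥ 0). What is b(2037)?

We have b(0) = 14,  b(1) = 2,  b(2) = 24,  b(3) = 18,  b(4) = 14,  b(5) = 20,  b(6) = 2,  b(7) = 26,  b(8) = 0,  b(9) = 18,  b(10) = 6,  b(11) = 8,  b(12) = 14,  b(13) = 26,  b(14) = 4,  b(15) = 10,  b(16) = 14,  b(17) = 8,  b(18) = 26,  b(19) = 2,  b(20) = 0,  b(21) = 10,  b(22) = 22,  b(23) = 20,  b(24) = 14,  b(25) = 2.
The sequence repeats with period 24.
So b(2037) = b(0 + ((2037-0) mod 24)) = b(21) = 10.

10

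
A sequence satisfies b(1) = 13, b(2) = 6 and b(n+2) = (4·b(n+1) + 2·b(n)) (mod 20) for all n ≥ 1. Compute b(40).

12

b(1) = 13; b(2) = 6; b(3) = 10; b(4) = 12; b(5) = 8; b(6) = 16; b(7) = 0; b(8) = 12; b(9) = 8.
Since (b(8), b(9)) = (b(4), b(5)) = (12, 8) (two consecutive terms determine the rest), the sequence is eventually periodic: after a pre-period of length 3 it cycles with period 4.
For n ≥ 4, b(n) depends only on (n - 4) mod 4. (40 - 4) mod 4 = 0, so b(40) = b(4) = 12.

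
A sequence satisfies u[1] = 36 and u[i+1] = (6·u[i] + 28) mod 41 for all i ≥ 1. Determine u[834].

u[1] = 36, u[2] = 39, u[3] = 16, u[4] = 1, u[5] = 34, u[6] = 27, u[7] = 26, u[8] = 20, u[9] = 25, u[10] = 14, u[11] = 30, u[12] = 3, u[13] = 5, u[14] = 17, u[15] = 7, u[16] = 29, u[17] = 38, u[18] = 10, u[19] = 6, u[20] = 23, u[21] = 2, u[22] = 40, u[23] = 22, u[24] = 37, u[25] = 4, u[26] = 11, u[27] = 12, u[28] = 18, u[29] = 13, u[30] = 24, u[31] = 8, u[32] = 35, u[33] = 33, u[34] = 21, u[35] = 31, u[36] = 9, u[37] = 0, u[38] = 28, u[39] = 32, u[40] = 15, u[41] = 36.
Since u[41] = u[1] = 36, the sequence is periodic with period 40.
(834 - 1) mod 40 = 33, so u[834] = u[34] = 21.

21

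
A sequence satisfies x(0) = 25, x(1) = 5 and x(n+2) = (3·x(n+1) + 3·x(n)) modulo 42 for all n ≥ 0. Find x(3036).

3

Listing terms: x(0) = 25; x(1) = 5; x(2) = 6; x(3) = 33; x(4) = 33; x(5) = 30; x(6) = 21; x(7) = 27; x(8) = 18; x(9) = 9; x(10) = 39; x(11) = 18; x(12) = 3; x(13) = 21; x(14) = 30; x(15) = 27; x(16) = 3; x(17) = 6; x(18) = 27; x(19) = 15; x(20) = 0; x(21) = 3; x(22) = 9; x(23) = 36; x(24) = 9; x(25) = 9; x(26) = 12; x(27) = 21; x(28) = 15; x(29) = 24; x(30) = 33; x(31) = 3; x(32) = 24; x(33) = 39; x(34) = 21; x(35) = 12; x(36) = 15; x(37) = 39; x(38) = 36; x(39) = 15; x(40) = 27; x(41) = 0; x(42) = 39; x(43) = 33; x(44) = 6; x(45) = 33.
Since (x(44), x(45)) = (x(2), x(3)) = (6, 33) (two consecutive terms determine the rest), the sequence is eventually periodic: after a pre-period of length 2 it cycles with period 42.
For n ≥ 2, x(n) depends only on (n - 2) mod 42. (3036 - 2) mod 42 = 10, so x(3036) = x(12) = 3.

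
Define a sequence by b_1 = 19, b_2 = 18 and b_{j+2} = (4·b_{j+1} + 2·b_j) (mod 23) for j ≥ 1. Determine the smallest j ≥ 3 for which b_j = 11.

We have b_1 = 19,  b_2 = 18,  b_3 = 18,  b_4 = 16,  b_5 = 8,  b_6 = 18,  b_7 = 19,  b_8 = 20,  b_9 = 3,  b_{10} = 6,  b_{11} = 7,  b_{12} = 17,  b_{13} = 13,  b_{14} = 17,  b_{15} = 2,  b_{16} = 19,  b_{17} = 11,  b_{18} = 13,  b_{19} = 5,  b_{20} = 0,  b_{21} = 10,  b_{22} = 17,  b_{23} = 19,  b_{24} = 18.
Since (b_{23}, b_{24}) = (b_1, b_2) = (19, 18) (two consecutive terms determine the rest), the sequence is periodic with period 22.
The value 11 first appears (with j ≥ 3) at b_{17}.

17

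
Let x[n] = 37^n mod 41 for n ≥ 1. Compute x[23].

18

Listing terms: x[1] = 37, x[2] = 16, x[3] = 18, x[4] = 10, x[5] = 1, x[6] = 37.
Since x[6] = x[1] = 37, the sequence is periodic with period 5.
So x[23] = x[1 + ((23-1) mod 5)] = x[3] = 18.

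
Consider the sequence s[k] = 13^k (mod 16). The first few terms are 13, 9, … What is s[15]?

We have s[1] = 13; s[2] = 9; s[3] = 5; s[4] = 1; s[5] = 13.
The sequence repeats with period 4.
So s[15] = s[1 + ((15-1) mod 4)] = s[3] = 5.

5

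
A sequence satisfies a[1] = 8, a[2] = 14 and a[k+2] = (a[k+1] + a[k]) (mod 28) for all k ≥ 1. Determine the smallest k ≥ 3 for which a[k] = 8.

4

We have a[1] = 8,  a[2] = 14,  a[3] = 22,  a[4] = 8,  a[5] = 2,  a[6] = 10,  a[7] = 12,  a[8] = 22,  a[9] = 6,  a[10] = 0,  a[11] = 6,  a[12] = 6,  a[13] = 12,  a[14] = 18,  a[15] = 2,  a[16] = 20,  a[17] = 22,  a[18] = 14,  a[19] = 8,  a[20] = 22,  a[21] = 2,  a[22] = 24,  a[23] = 26,  a[24] = 22,  a[25] = 20,  a[26] = 14,  a[27] = 6,  a[28] = 20,  a[29] = 26,  a[30] = 18,  a[31] = 16,  a[32] = 6,  a[33] = 22,  a[34] = 0,  a[35] = 22,  a[36] = 22,  a[37] = 16,  a[38] = 10,  a[39] = 26,  a[40] = 8,  a[41] = 6,  a[42] = 14,  a[43] = 20,  a[44] = 6,  a[45] = 26,  a[46] = 4,  a[47] = 2,  a[48] = 6,  a[49] = 8,  a[50] = 14.
The sequence repeats with period 48.
The value 8 first appears (with k ≥ 3) at a[4].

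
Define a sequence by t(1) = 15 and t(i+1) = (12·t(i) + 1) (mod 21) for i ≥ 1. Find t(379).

1

Computing terms: t(1) = 15, t(2) = 13, t(3) = 10, t(4) = 16, t(5) = 4, t(6) = 7, t(7) = 1, t(8) = 13.
Since t(8) = t(2) = 13, the sequence is eventually periodic: after a pre-period of length 1 it cycles with period 6.
For i ≥ 2, t(i) depends only on (i - 2) mod 6. (379 - 2) mod 6 = 5, so t(379) = t(7) = 1.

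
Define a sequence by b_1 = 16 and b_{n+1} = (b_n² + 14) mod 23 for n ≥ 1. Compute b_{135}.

4

Computing terms: b_1 = 16,  b_2 = 17,  b_3 = 4,  b_4 = 7,  b_5 = 17.
Since b_5 = b_2 = 17, the sequence is eventually periodic: after a pre-period of length 1 it cycles with period 3.
For n ≥ 2, b_n depends only on (n - 2) mod 3. (135 - 2) mod 3 = 1, so b_{135} = b_3 = 4.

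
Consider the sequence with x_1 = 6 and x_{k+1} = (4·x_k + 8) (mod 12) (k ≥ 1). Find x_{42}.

Computing terms: x_1 = 6; x_2 = 8; x_3 = 4; x_4 = 0; x_5 = 8.
Since x_5 = x_2 = 8, the sequence is eventually periodic: after a pre-period of length 1 it cycles with period 3.
For k ≥ 2, x_k depends only on (k - 2) mod 3. (42 - 2) mod 3 = 1, so x_{42} = x_3 = 4.

4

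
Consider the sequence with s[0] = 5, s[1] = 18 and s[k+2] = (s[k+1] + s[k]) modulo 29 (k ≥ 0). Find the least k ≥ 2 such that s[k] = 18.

Computing terms: s[0] = 5, s[1] = 18, s[2] = 23, s[3] = 12, s[4] = 6, s[5] = 18, s[6] = 24, s[7] = 13, s[8] = 8, s[9] = 21, s[10] = 0, s[11] = 21, s[12] = 21, s[13] = 13, s[14] = 5, s[15] = 18.
The sequence repeats with period 14.
The value 18 first appears (with k ≥ 2) at s[5].

5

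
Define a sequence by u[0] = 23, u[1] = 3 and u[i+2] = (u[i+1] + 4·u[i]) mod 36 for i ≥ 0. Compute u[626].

Listing terms: u[0] = 23, u[1] = 3, u[2] = 23, u[3] = 35, u[4] = 19, u[5] = 15, u[6] = 19, u[7] = 7, u[8] = 11, u[9] = 3, u[10] = 11, u[11] = 23, u[12] = 31, u[13] = 15, u[14] = 31, u[15] = 19, u[16] = 35, u[17] = 3, u[18] = 35, u[19] = 11, u[20] = 7, u[21] = 15, u[22] = 7, u[23] = 31, u[24] = 23, u[25] = 3.
The sequence repeats with period 24.
(626 - 0) mod 24 = 2, so u[626] = u[2] = 23.

23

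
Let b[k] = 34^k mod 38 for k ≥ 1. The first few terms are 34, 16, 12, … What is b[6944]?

36

b[1] = 34; b[2] = 16; b[3] = 12; b[4] = 28; b[5] = 2; b[6] = 30; b[7] = 32; b[8] = 24; b[9] = 18; b[10] = 4; b[11] = 22; b[12] = 26; b[13] = 10; b[14] = 36; b[15] = 8; b[16] = 6; b[17] = 14; b[18] = 20; b[19] = 34.
The sequence repeats with period 18.
(6944 - 1) mod 18 = 13, so b[6944] = b[14] = 36.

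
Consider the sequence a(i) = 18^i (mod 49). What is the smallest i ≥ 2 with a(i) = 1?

3

Listing terms: a(1) = 18, a(2) = 30, a(3) = 1, a(4) = 18.
Since a(4) = a(1) = 18, the sequence is periodic with period 3.
The value 1 first appears (with i ≥ 2) at a(3).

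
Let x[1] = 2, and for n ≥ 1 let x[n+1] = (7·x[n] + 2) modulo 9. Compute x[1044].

Listing terms: x[1] = 2, x[2] = 7, x[3] = 6, x[4] = 8, x[5] = 4, x[6] = 3, x[7] = 5, x[8] = 1, x[9] = 0, x[10] = 2.
Since x[10] = x[1] = 2, the sequence is periodic with period 9.
(1044 - 1) mod 9 = 8, so x[1044] = x[9] = 0.

0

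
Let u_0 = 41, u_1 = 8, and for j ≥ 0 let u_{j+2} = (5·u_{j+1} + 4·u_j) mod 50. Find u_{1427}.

We have u_0 = 41; u_1 = 8; u_2 = 4; u_3 = 2; u_4 = 26; u_5 = 38; u_6 = 44; u_7 = 22; u_8 = 36; u_9 = 18; u_{10} = 34; u_{11} = 42; u_{12} = 46; u_{13} = 48; u_{14} = 24; u_{15} = 12; u_{16} = 6; u_{17} = 28; u_{18} = 14; u_{19} = 32; u_{20} = 16; u_{21} = 8; u_{22} = 4.
Since (u_{21}, u_{22}) = (u_1, u_2) = (8, 4) (two consecutive terms determine the rest), the sequence is eventually periodic: after a pre-period of length 1 it cycles with period 20.
For j ≥ 1, u_j depends only on (j - 1) mod 20. (1427 - 1) mod 20 = 6, so u_{1427} = u_7 = 22.

22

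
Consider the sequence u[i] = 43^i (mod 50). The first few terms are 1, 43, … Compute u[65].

Computing terms: u[0] = 1,  u[1] = 43,  u[2] = 49,  u[3] = 7,  u[4] = 1.
The sequence repeats with period 4.
So u[65] = u[0 + ((65-0) mod 4)] = u[1] = 43.

43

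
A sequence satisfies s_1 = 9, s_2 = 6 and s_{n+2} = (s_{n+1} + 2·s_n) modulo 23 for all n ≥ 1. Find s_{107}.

Computing terms: s_1 = 9; s_2 = 6; s_3 = 1; s_4 = 13; s_5 = 15; s_6 = 18; s_7 = 2; s_8 = 15; s_9 = 19; s_{10} = 3; s_{11} = 18; s_{12} = 1; s_{13} = 14; s_{14} = 16; s_{15} = 21; s_{16} = 7; s_{17} = 3; s_{18} = 17; s_{19} = 0; s_{20} = 11; s_{21} = 11; s_{22} = 10; s_{23} = 9; s_{24} = 6.
Since (s_{23}, s_{24}) = (s_1, s_2) = (9, 6) (two consecutive terms determine the rest), the sequence is periodic with period 22.
So s_{107} = s_{1 + ((107-1) mod 22)} = s_{19} = 0.

0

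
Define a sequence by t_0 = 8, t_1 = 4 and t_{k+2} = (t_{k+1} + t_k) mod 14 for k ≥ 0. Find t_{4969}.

10

We have t_0 = 8,  t_1 = 4,  t_2 = 12,  t_3 = 2,  t_4 = 0,  t_5 = 2,  t_6 = 2,  t_7 = 4,  t_8 = 6,  t_9 = 10,  t_{10} = 2,  t_{11} = 12,  t_{12} = 0,  t_{13} = 12,  t_{14} = 12,  t_{15} = 10,  t_{16} = 8,  t_{17} = 4.
Since (t_{16}, t_{17}) = (t_0, t_1) = (8, 4) (two consecutive terms determine the rest), the sequence is periodic with period 16.
So t_{4969} = t_{0 + ((4969-0) mod 16)} = t_9 = 10.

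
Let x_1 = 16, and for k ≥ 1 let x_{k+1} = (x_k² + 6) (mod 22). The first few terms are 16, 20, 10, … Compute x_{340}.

0

Computing terms: x_1 = 16; x_2 = 20; x_3 = 10; x_4 = 18; x_5 = 0; x_6 = 6; x_7 = 20.
Since x_7 = x_2 = 20, the sequence is eventually periodic: after a pre-period of length 1 it cycles with period 5.
For k ≥ 2, x_k depends only on (k - 2) mod 5. (340 - 2) mod 5 = 3, so x_{340} = x_5 = 0.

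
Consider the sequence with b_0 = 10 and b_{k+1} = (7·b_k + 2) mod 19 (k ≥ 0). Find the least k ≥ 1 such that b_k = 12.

2

Computing terms: b_0 = 10, b_1 = 15, b_2 = 12, b_3 = 10.
The sequence repeats with period 3.
The value 12 first appears (with k ≥ 1) at b_2.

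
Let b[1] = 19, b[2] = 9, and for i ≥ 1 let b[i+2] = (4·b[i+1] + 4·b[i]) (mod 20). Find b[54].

12

b[1] = 19,  b[2] = 9,  b[3] = 12,  b[4] = 4,  b[5] = 4,  b[6] = 12,  b[7] = 4.
Since (b[6], b[7]) = (b[3], b[4]) = (12, 4) (two consecutive terms determine the rest), the sequence is eventually periodic: after a pre-period of length 2 it cycles with period 3.
For i ≥ 3, b[i] depends only on (i - 3) mod 3. (54 - 3) mod 3 = 0, so b[54] = b[3] = 12.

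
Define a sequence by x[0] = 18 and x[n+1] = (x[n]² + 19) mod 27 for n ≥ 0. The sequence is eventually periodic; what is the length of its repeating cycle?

3

x[0] = 18,  x[1] = 19,  x[2] = 2,  x[3] = 23,  x[4] = 8,  x[5] = 2.
Since x[5] = x[2] = 2, the sequence is eventually periodic: after a pre-period of length 2 it cycles with period 3.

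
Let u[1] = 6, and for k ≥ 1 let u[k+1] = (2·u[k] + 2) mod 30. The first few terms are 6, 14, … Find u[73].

u[1] = 6, u[2] = 14, u[3] = 0, u[4] = 2, u[5] = 6.
The sequence repeats with period 4.
(73 - 1) mod 4 = 0, so u[73] = u[1] = 6.

6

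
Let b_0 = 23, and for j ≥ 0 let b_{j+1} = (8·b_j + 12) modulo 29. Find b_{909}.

We have b_0 = 23; b_1 = 22; b_2 = 14; b_3 = 8; b_4 = 18; b_5 = 11; b_6 = 13; b_7 = 0; b_8 = 12; b_9 = 21; b_{10} = 6; b_{11} = 2; b_{12} = 28; b_{13} = 4; b_{14} = 15; b_{15} = 16; b_{16} = 24; b_{17} = 1; b_{18} = 20; b_{19} = 27; b_{20} = 25; b_{21} = 9; b_{22} = 26; b_{23} = 17; b_{24} = 3; b_{25} = 7; b_{26} = 10; b_{27} = 5; b_{28} = 23.
Since b_{28} = b_0 = 23, the sequence is periodic with period 28.
(909 - 0) mod 28 = 13, so b_{909} = b_{13} = 4.

4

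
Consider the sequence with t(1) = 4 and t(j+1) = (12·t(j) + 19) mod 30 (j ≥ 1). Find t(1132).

Listing terms: t(1) = 4, t(2) = 7, t(3) = 13, t(4) = 25, t(5) = 19, t(6) = 7.
Since t(6) = t(2) = 7, the sequence is eventually periodic: after a pre-period of length 1 it cycles with period 4.
For j ≥ 2, t(j) depends only on (j - 2) mod 4. (1132 - 2) mod 4 = 2, so t(1132) = t(4) = 25.

25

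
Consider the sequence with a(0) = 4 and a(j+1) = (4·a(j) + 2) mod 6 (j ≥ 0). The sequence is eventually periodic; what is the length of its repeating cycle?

3

Computing terms: a(0) = 4; a(1) = 0; a(2) = 2; a(3) = 4.
The sequence repeats with period 3.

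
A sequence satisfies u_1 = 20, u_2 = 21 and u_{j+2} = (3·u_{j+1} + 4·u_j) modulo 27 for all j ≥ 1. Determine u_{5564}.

21

Computing terms: u_1 = 20; u_2 = 21; u_3 = 8; u_4 = 0; u_5 = 5; u_6 = 15; u_7 = 11; u_8 = 12; u_9 = 26; u_{10} = 18; u_{11} = 23; u_{12} = 6; u_{13} = 2; u_{14} = 3; u_{15} = 17; u_{16} = 9; u_{17} = 14; u_{18} = 24; u_{19} = 20; u_{20} = 21.
The sequence repeats with period 18.
So u_{5564} = u_{1 + ((5564-1) mod 18)} = u_2 = 21.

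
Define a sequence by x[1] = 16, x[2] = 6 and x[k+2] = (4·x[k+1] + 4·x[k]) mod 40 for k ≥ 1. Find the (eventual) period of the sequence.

We have x[1] = 16,  x[2] = 6,  x[3] = 8,  x[4] = 16,  x[5] = 16,  x[6] = 8,  x[7] = 16.
Since (x[6], x[7]) = (x[3], x[4]) = (8, 16) (two consecutive terms determine the rest), the sequence is eventually periodic: after a pre-period of length 2 it cycles with period 3.

3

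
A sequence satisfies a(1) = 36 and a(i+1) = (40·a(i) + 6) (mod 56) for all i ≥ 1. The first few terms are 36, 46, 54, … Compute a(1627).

22

We have a(1) = 36,  a(2) = 46,  a(3) = 54,  a(4) = 38,  a(5) = 14,  a(6) = 6,  a(7) = 22,  a(8) = 46.
Since a(8) = a(2) = 46, the sequence is eventually periodic: after a pre-period of length 1 it cycles with period 6.
For i ≥ 2, a(i) depends only on (i - 2) mod 6. (1627 - 2) mod 6 = 5, so a(1627) = a(7) = 22.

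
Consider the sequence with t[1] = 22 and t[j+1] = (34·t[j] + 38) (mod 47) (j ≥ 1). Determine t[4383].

42

Listing terms: t[1] = 22; t[2] = 34; t[3] = 19; t[4] = 26; t[5] = 29; t[6] = 37; t[7] = 27; t[8] = 16; t[9] = 18; t[10] = 39; t[11] = 1; t[12] = 25; t[13] = 42; t[14] = 9; t[15] = 15; t[16] = 31; t[17] = 11; t[18] = 36; t[19] = 40; t[20] = 35; t[21] = 6; t[22] = 7; t[23] = 41; t[24] = 22.
Since t[24] = t[1] = 22, the sequence is periodic with period 23.
So t[4383] = t[1 + ((4383-1) mod 23)] = t[13] = 42.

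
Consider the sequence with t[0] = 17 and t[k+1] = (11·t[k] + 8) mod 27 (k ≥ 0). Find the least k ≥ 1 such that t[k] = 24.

7

We have t[0] = 17; t[1] = 6; t[2] = 20; t[3] = 12; t[4] = 5; t[5] = 9; t[6] = 26; t[7] = 24; t[8] = 2; t[9] = 3; t[10] = 14; t[11] = 0; t[12] = 8; t[13] = 15; t[14] = 11; t[15] = 21; t[16] = 23; t[17] = 18; t[18] = 17.
Since t[18] = t[0] = 17, the sequence is periodic with period 18.
The value 24 first appears (with k ≥ 1) at t[7].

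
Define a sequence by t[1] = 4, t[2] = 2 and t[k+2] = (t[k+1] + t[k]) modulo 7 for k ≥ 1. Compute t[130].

Computing terms: t[1] = 4,  t[2] = 2,  t[3] = 6,  t[4] = 1,  t[5] = 0,  t[6] = 1,  t[7] = 1,  t[8] = 2,  t[9] = 3,  t[10] = 5,  t[11] = 1,  t[12] = 6,  t[13] = 0,  t[14] = 6,  t[15] = 6,  t[16] = 5,  t[17] = 4,  t[18] = 2.
The sequence repeats with period 16.
(130 - 1) mod 16 = 1, so t[130] = t[2] = 2.

2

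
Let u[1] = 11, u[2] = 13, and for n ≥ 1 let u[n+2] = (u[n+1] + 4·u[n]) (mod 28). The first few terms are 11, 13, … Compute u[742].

Computing terms: u[1] = 11, u[2] = 13, u[3] = 1, u[4] = 25, u[5] = 1, u[6] = 17, u[7] = 21, u[8] = 5, u[9] = 5, u[10] = 25, u[11] = 17, u[12] = 5, u[13] = 17, u[14] = 9, u[15] = 21, u[16] = 1, u[17] = 1, u[18] = 5, u[19] = 9, u[20] = 1, u[21] = 9, u[22] = 13, u[23] = 21, u[24] = 17, u[25] = 17, u[26] = 1, u[27] = 13, u[28] = 17, u[29] = 13, u[30] = 25, u[31] = 21, u[32] = 9, u[33] = 9, u[34] = 17, u[35] = 25, u[36] = 9, u[37] = 25, u[38] = 5, u[39] = 21, u[40] = 13, u[41] = 13, u[42] = 9, u[43] = 5, u[44] = 13, u[45] = 5, u[46] = 1, u[47] = 21, u[48] = 25, u[49] = 25, u[50] = 13, u[51] = 1.
Since (u[50], u[51]) = (u[2], u[3]) = (13, 1) (two consecutive terms determine the rest), the sequence is eventually periodic: after a pre-period of length 1 it cycles with period 48.
For n ≥ 2, u[n] depends only on (n - 2) mod 48. (742 - 2) mod 48 = 20, so u[742] = u[22] = 13.

13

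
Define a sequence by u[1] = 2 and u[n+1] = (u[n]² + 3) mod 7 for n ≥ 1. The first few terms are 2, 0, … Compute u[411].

3

u[1] = 2; u[2] = 0; u[3] = 3; u[4] = 5; u[5] = 0.
Since u[5] = u[2] = 0, the sequence is eventually periodic: after a pre-period of length 1 it cycles with period 3.
For n ≥ 2, u[n] depends only on (n - 2) mod 3. (411 - 2) mod 3 = 1, so u[411] = u[3] = 3.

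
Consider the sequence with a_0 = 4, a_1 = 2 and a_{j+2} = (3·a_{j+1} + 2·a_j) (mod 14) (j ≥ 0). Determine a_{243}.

4

We have a_0 = 4,  a_1 = 2,  a_2 = 0,  a_3 = 4,  a_4 = 12,  a_5 = 2,  a_6 = 2,  a_7 = 10,  a_8 = 6,  a_9 = 10,  a_{10} = 0,  a_{11} = 6,  a_{12} = 4,  a_{13} = 10,  a_{14} = 10,  a_{15} = 8,  a_{16} = 2,  a_{17} = 8,  a_{18} = 0,  a_{19} = 2,  a_{20} = 6,  a_{21} = 8,  a_{22} = 8,  a_{23} = 12,  a_{24} = 10,  a_{25} = 12,  a_{26} = 0,  a_{27} = 10,  a_{28} = 2,  a_{29} = 12,  a_{30} = 12,  a_{31} = 4,  a_{32} = 8,  a_{33} = 4,  a_{34} = 0,  a_{35} = 8,  a_{36} = 10,  a_{37} = 4,  a_{38} = 4,  a_{39} = 6,  a_{40} = 12,  a_{41} = 6,  a_{42} = 0,  a_{43} = 12,  a_{44} = 8,  a_{45} = 6,  a_{46} = 6,  a_{47} = 2,  a_{48} = 4,  a_{49} = 2.
Since (a_{48}, a_{49}) = (a_0, a_1) = (4, 2) (two consecutive terms determine the rest), the sequence is periodic with period 48.
So a_{243} = a_{0 + ((243-0) mod 48)} = a_3 = 4.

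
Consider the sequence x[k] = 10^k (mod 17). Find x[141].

We have x[1] = 10; x[2] = 15; x[3] = 14; x[4] = 4; x[5] = 6; x[6] = 9; x[7] = 5; x[8] = 16; x[9] = 7; x[10] = 2; x[11] = 3; x[12] = 13; x[13] = 11; x[14] = 8; x[15] = 12; x[16] = 1; x[17] = 10.
Since x[17] = x[1] = 10, the sequence is periodic with period 16.
(141 - 1) mod 16 = 12, so x[141] = x[13] = 11.

11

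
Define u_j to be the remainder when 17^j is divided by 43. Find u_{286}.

13

u_0 = 1, u_1 = 17, u_2 = 31, u_3 = 11, u_4 = 15, u_5 = 40, u_6 = 35, u_7 = 36, u_8 = 10, u_9 = 41, u_{10} = 9, u_{11} = 24, u_{12} = 21, u_{13} = 13, u_{14} = 6, u_{15} = 16, u_{16} = 14, u_{17} = 23, u_{18} = 4, u_{19} = 25, u_{20} = 38, u_{21} = 1.
The sequence repeats with period 21.
So u_{286} = u_{0 + ((286-0) mod 21)} = u_{13} = 13.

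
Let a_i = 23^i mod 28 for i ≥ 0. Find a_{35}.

11

Computing terms: a_0 = 1,  a_1 = 23,  a_2 = 25,  a_3 = 15,  a_4 = 9,  a_5 = 11,  a_6 = 1.
The sequence repeats with period 6.
(35 - 0) mod 6 = 5, so a_{35} = a_5 = 11.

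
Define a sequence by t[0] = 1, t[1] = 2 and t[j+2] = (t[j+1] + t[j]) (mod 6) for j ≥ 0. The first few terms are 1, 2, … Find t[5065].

Listing terms: t[0] = 1; t[1] = 2; t[2] = 3; t[3] = 5; t[4] = 2; t[5] = 1; t[6] = 3; t[7] = 4; t[8] = 1; t[9] = 5; t[10] = 0; t[11] = 5; t[12] = 5; t[13] = 4; t[14] = 3; t[15] = 1; t[16] = 4; t[17] = 5; t[18] = 3; t[19] = 2; t[20] = 5; t[21] = 1; t[22] = 0; t[23] = 1; t[24] = 1; t[25] = 2.
The sequence repeats with period 24.
So t[5065] = t[0 + ((5065-0) mod 24)] = t[1] = 2.

2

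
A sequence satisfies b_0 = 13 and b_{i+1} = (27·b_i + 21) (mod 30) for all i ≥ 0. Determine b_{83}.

We have b_0 = 13,  b_1 = 12,  b_2 = 15,  b_3 = 6,  b_4 = 3,  b_5 = 12.
Since b_5 = b_1 = 12, the sequence is eventually periodic: after a pre-period of length 1 it cycles with period 4.
For i ≥ 1, b_i depends only on (i - 1) mod 4. (83 - 1) mod 4 = 2, so b_{83} = b_3 = 6.

6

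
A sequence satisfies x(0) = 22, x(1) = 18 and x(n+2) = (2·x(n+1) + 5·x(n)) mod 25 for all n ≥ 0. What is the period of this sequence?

Listing terms: x(0) = 22, x(1) = 18, x(2) = 21, x(3) = 7, x(4) = 19, x(5) = 23, x(6) = 16, x(7) = 22, x(8) = 24, x(9) = 8, x(10) = 11, x(11) = 12, x(12) = 4, x(13) = 18, x(14) = 6, x(15) = 2, x(16) = 9, x(17) = 3, x(18) = 1, x(19) = 17, x(20) = 14, x(21) = 13, x(22) = 21, x(23) = 7.
Since (x(22), x(23)) = (x(2), x(3)) = (21, 7) (two consecutive terms determine the rest), the sequence is eventually periodic: after a pre-period of length 2 it cycles with period 20.

20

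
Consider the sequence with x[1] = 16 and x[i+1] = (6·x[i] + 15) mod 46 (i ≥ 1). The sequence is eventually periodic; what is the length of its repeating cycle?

x[1] = 16, x[2] = 19, x[3] = 37, x[4] = 7, x[5] = 11, x[6] = 35, x[7] = 41, x[8] = 31, x[9] = 17, x[10] = 25, x[11] = 27, x[12] = 39, x[13] = 19.
Since x[13] = x[2] = 19, the sequence is eventually periodic: after a pre-period of length 1 it cycles with period 11.

11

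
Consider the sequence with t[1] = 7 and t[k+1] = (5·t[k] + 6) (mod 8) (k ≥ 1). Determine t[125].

t[1] = 7; t[2] = 1; t[3] = 3; t[4] = 5; t[5] = 7.
The sequence repeats with period 4.
So t[125] = t[1 + ((125-1) mod 4)] = t[1] = 7.

7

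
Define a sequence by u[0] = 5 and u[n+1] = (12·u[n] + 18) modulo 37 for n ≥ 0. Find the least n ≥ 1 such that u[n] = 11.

7

u[0] = 5; u[1] = 4; u[2] = 29; u[3] = 33; u[4] = 7; u[5] = 28; u[6] = 21; u[7] = 11; u[8] = 2; u[9] = 5.
Since u[9] = u[0] = 5, the sequence is periodic with period 9.
The value 11 first appears (with n ≥ 1) at u[7].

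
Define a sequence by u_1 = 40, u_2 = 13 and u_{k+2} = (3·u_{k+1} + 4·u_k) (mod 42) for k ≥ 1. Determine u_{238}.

Listing terms: u_1 = 40, u_2 = 13, u_3 = 31, u_4 = 19, u_5 = 13, u_6 = 31.
Since (u_5, u_6) = (u_2, u_3) = (13, 31) (two consecutive terms determine the rest), the sequence is eventually periodic: after a pre-period of length 1 it cycles with period 3.
For k ≥ 2, u_k depends only on (k - 2) mod 3. (238 - 2) mod 3 = 2, so u_{238} = u_4 = 19.

19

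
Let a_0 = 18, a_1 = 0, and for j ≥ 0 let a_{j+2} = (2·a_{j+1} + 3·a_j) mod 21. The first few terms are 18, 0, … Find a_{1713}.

3

Listing terms: a_0 = 18,  a_1 = 0,  a_2 = 12,  a_3 = 3,  a_4 = 0,  a_5 = 9,  a_6 = 18,  a_7 = 0.
Since (a_6, a_7) = (a_0, a_1) = (18, 0) (two consecutive terms determine the rest), the sequence is periodic with period 6.
So a_{1713} = a_{0 + ((1713-0) mod 6)} = a_3 = 3.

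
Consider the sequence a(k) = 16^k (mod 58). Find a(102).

a(0) = 1; a(1) = 16; a(2) = 24; a(3) = 36; a(4) = 54; a(5) = 52; a(6) = 20; a(7) = 30; a(8) = 16.
Since a(8) = a(1) = 16, the sequence is eventually periodic: after a pre-period of length 1 it cycles with period 7.
For k ≥ 1, a(k) depends only on (k - 1) mod 7. (102 - 1) mod 7 = 3, so a(102) = a(4) = 54.

54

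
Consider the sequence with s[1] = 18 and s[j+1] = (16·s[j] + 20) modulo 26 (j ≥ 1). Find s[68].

22

Computing terms: s[1] = 18; s[2] = 22; s[3] = 8; s[4] = 18.
Since s[4] = s[1] = 18, the sequence is periodic with period 3.
So s[68] = s[1 + ((68-1) mod 3)] = s[2] = 22.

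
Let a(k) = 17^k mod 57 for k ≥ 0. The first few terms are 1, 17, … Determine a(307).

17

Computing terms: a(0) = 1, a(1) = 17, a(2) = 4, a(3) = 11, a(4) = 16, a(5) = 44, a(6) = 7, a(7) = 5, a(8) = 28, a(9) = 20, a(10) = 55, a(11) = 23, a(12) = 49, a(13) = 35, a(14) = 25, a(15) = 26, a(16) = 43, a(17) = 47, a(18) = 1.
The sequence repeats with period 18.
(307 - 0) mod 18 = 1, so a(307) = a(1) = 17.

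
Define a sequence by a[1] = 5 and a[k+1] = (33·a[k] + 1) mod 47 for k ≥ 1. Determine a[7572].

29

Listing terms: a[1] = 5; a[2] = 25; a[3] = 27; a[4] = 46; a[5] = 15; a[6] = 26; a[7] = 13; a[8] = 7; a[9] = 44; a[10] = 43; a[11] = 10; a[12] = 2; a[13] = 20; a[14] = 3; a[15] = 6; a[16] = 11; a[17] = 35; a[18] = 28; a[19] = 32; a[20] = 23; a[21] = 8; a[22] = 30; a[23] = 4; a[24] = 39; a[25] = 19; a[26] = 17; a[27] = 45; a[28] = 29; a[29] = 18; a[30] = 31; a[31] = 37; a[32] = 0; a[33] = 1; a[34] = 34; a[35] = 42; a[36] = 24; a[37] = 41; a[38] = 38; a[39] = 33; a[40] = 9; a[41] = 16; a[42] = 12; a[43] = 21; a[44] = 36; a[45] = 14; a[46] = 40; a[47] = 5.
The sequence repeats with period 46.
(7572 - 1) mod 46 = 27, so a[7572] = a[28] = 29.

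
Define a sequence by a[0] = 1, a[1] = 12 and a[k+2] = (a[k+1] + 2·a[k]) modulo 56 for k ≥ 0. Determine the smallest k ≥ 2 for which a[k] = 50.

Listing terms: a[0] = 1; a[1] = 12; a[2] = 14; a[3] = 38; a[4] = 10; a[5] = 30; a[6] = 50; a[7] = 54; a[8] = 42; a[9] = 38; a[10] = 10.
Since (a[9], a[10]) = (a[3], a[4]) = (38, 10) (two consecutive terms determine the rest), the sequence is eventually periodic: after a pre-period of length 3 it cycles with period 6.
The value 50 first appears (with k ≥ 2) at a[6].

6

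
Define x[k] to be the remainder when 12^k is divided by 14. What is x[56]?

We have x[0] = 1, x[1] = 12, x[2] = 4, x[3] = 6, x[4] = 2, x[5] = 10, x[6] = 8, x[7] = 12.
Since x[7] = x[1] = 12, the sequence is eventually periodic: after a pre-period of length 1 it cycles with period 6.
For k ≥ 1, x[k] depends only on (k - 1) mod 6. (56 - 1) mod 6 = 1, so x[56] = x[2] = 4.

4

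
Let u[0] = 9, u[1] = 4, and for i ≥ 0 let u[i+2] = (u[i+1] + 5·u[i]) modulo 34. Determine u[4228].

8

u[0] = 9, u[1] = 4, u[2] = 15, u[3] = 1, u[4] = 8, u[5] = 13, u[6] = 19, u[7] = 16, u[8] = 9, u[9] = 21, u[10] = 32, u[11] = 1, u[12] = 25, u[13] = 30, u[14] = 19, u[15] = 33, u[16] = 26, u[17] = 21, u[18] = 15, u[19] = 18, u[20] = 25, u[21] = 13, u[22] = 2, u[23] = 33, u[24] = 9, u[25] = 4.
Since (u[24], u[25]) = (u[0], u[1]) = (9, 4) (two consecutive terms determine the rest), the sequence is periodic with period 24.
(4228 - 0) mod 24 = 4, so u[4228] = u[4] = 8.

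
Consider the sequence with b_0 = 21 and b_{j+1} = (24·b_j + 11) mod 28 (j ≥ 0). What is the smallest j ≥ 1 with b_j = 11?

Computing terms: b_0 = 21,  b_1 = 11,  b_2 = 23,  b_3 = 3,  b_4 = 27,  b_5 = 15,  b_6 = 7,  b_7 = 11.
Since b_7 = b_1 = 11, the sequence is eventually periodic: after a pre-period of length 1 it cycles with period 6.
The value 11 first appears (with j ≥ 1) at b_1.

1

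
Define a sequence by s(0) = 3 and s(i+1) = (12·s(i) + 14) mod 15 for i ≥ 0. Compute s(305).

We have s(0) = 3; s(1) = 5; s(2) = 14; s(3) = 2; s(4) = 8; s(5) = 5.
Since s(5) = s(1) = 5, the sequence is eventually periodic: after a pre-period of length 1 it cycles with period 4.
For i ≥ 1, s(i) depends only on (i - 1) mod 4. (305 - 1) mod 4 = 0, so s(305) = s(1) = 5.

5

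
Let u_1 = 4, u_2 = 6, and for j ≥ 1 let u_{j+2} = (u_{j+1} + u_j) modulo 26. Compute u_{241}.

We have u_1 = 4; u_2 = 6; u_3 = 10; u_4 = 16; u_5 = 0; u_6 = 16; u_7 = 16; u_8 = 6; u_9 = 22; u_{10} = 2; u_{11} = 24; u_{12} = 0; u_{13} = 24; u_{14} = 24; u_{15} = 22; u_{16} = 20; u_{17} = 16; u_{18} = 10; u_{19} = 0; u_{20} = 10; u_{21} = 10; u_{22} = 20; u_{23} = 4; u_{24} = 24; u_{25} = 2; u_{26} = 0; u_{27} = 2; u_{28} = 2; u_{29} = 4; u_{30} = 6.
The sequence repeats with period 28.
So u_{241} = u_{1 + ((241-1) mod 28)} = u_{17} = 16.

16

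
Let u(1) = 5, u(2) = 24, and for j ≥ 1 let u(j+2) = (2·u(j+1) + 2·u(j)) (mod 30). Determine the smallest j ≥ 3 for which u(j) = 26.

Listing terms: u(1) = 5; u(2) = 24; u(3) = 28; u(4) = 14; u(5) = 24; u(6) = 16; u(7) = 20; u(8) = 12; u(9) = 4; u(10) = 2; u(11) = 12; u(12) = 28; u(13) = 20; u(14) = 6; u(15) = 22; u(16) = 26; u(17) = 6; u(18) = 4; u(19) = 20; u(20) = 18; u(21) = 16; u(22) = 8; u(23) = 18; u(24) = 22; u(25) = 20; u(26) = 24; u(27) = 28.
Since (u(26), u(27)) = (u(2), u(3)) = (24, 28) (two consecutive terms determine the rest), the sequence is eventually periodic: after a pre-period of length 1 it cycles with period 24.
The value 26 first appears (with j ≥ 3) at u(16).

16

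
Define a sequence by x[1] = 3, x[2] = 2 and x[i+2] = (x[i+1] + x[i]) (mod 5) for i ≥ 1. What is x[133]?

0

Listing terms: x[1] = 3, x[2] = 2, x[3] = 0, x[4] = 2, x[5] = 2, x[6] = 4, x[7] = 1, x[8] = 0, x[9] = 1, x[10] = 1, x[11] = 2, x[12] = 3, x[13] = 0, x[14] = 3, x[15] = 3, x[16] = 1, x[17] = 4, x[18] = 0, x[19] = 4, x[20] = 4, x[21] = 3, x[22] = 2.
Since (x[21], x[22]) = (x[1], x[2]) = (3, 2) (two consecutive terms determine the rest), the sequence is periodic with period 20.
(133 - 1) mod 20 = 12, so x[133] = x[13] = 0.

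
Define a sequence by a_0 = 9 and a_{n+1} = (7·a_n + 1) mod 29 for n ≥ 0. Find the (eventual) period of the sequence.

7

We have a_0 = 9, a_1 = 6, a_2 = 14, a_3 = 12, a_4 = 27, a_5 = 16, a_6 = 26, a_7 = 9.
The sequence repeats with period 7.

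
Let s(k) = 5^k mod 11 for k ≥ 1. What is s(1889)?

9

We have s(1) = 5; s(2) = 3; s(3) = 4; s(4) = 9; s(5) = 1; s(6) = 5.
The sequence repeats with period 5.
(1889 - 1) mod 5 = 3, so s(1889) = s(4) = 9.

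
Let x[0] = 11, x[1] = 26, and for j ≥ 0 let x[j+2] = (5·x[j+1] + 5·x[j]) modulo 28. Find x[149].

We have x[0] = 11; x[1] = 26; x[2] = 17; x[3] = 19; x[4] = 12; x[5] = 15; x[6] = 23; x[7] = 22; x[8] = 1; x[9] = 3; x[10] = 20; x[11] = 3; x[12] = 3; x[13] = 2; x[14] = 25; x[15] = 23; x[16] = 16; x[17] = 27; x[18] = 19; x[19] = 6; x[20] = 13; x[21] = 11; x[22] = 8; x[23] = 11; x[24] = 11; x[25] = 26.
The sequence repeats with period 24.
(149 - 0) mod 24 = 5, so x[149] = x[5] = 15.

15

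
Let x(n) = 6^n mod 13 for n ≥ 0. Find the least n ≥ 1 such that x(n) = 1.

We have x(0) = 1, x(1) = 6, x(2) = 10, x(3) = 8, x(4) = 9, x(5) = 2, x(6) = 12, x(7) = 7, x(8) = 3, x(9) = 5, x(10) = 4, x(11) = 11, x(12) = 1.
The sequence repeats with period 12.
The value 1 next appears (with n ≥ 1) at x(12).

12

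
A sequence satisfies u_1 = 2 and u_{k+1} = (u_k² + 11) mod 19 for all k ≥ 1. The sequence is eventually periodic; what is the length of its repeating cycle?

3

Computing terms: u_1 = 2,  u_2 = 15,  u_3 = 8,  u_4 = 18,  u_5 = 12,  u_6 = 3,  u_7 = 1,  u_8 = 12.
Since u_8 = u_5 = 12, the sequence is eventually periodic: after a pre-period of length 4 it cycles with period 3.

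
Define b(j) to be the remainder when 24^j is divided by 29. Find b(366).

25

b(1) = 24,  b(2) = 25,  b(3) = 20,  b(4) = 16,  b(5) = 7,  b(6) = 23,  b(7) = 1,  b(8) = 24.
Since b(8) = b(1) = 24, the sequence is periodic with period 7.
So b(366) = b(1 + ((366-1) mod 7)) = b(2) = 25.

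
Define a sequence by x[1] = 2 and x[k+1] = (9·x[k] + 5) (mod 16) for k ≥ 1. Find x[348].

1

x[1] = 2, x[2] = 7, x[3] = 4, x[4] = 9, x[5] = 6, x[6] = 11, x[7] = 8, x[8] = 13, x[9] = 10, x[10] = 15, x[11] = 12, x[12] = 1, x[13] = 14, x[14] = 3, x[15] = 0, x[16] = 5, x[17] = 2.
Since x[17] = x[1] = 2, the sequence is periodic with period 16.
(348 - 1) mod 16 = 11, so x[348] = x[12] = 1.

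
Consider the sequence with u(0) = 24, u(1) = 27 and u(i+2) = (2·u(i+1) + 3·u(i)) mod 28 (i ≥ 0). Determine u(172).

We have u(0) = 24, u(1) = 27, u(2) = 14, u(3) = 25, u(4) = 8, u(5) = 7, u(6) = 10, u(7) = 13, u(8) = 0, u(9) = 11, u(10) = 22, u(11) = 21, u(12) = 24, u(13) = 27.
Since (u(12), u(13)) = (u(0), u(1)) = (24, 27) (two consecutive terms determine the rest), the sequence is periodic with period 12.
(172 - 0) mod 12 = 4, so u(172) = u(4) = 8.

8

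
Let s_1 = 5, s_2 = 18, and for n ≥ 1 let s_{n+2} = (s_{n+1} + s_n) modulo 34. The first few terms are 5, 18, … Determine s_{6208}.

Computing terms: s_1 = 5; s_2 = 18; s_3 = 23; s_4 = 7; s_5 = 30; s_6 = 3; s_7 = 33; s_8 = 2; s_9 = 1; s_{10} = 3; s_{11} = 4; s_{12} = 7; s_{13} = 11; s_{14} = 18; s_{15} = 29; s_{16} = 13; s_{17} = 8; s_{18} = 21; s_{19} = 29; s_{20} = 16; s_{21} = 11; s_{22} = 27; s_{23} = 4; s_{24} = 31; s_{25} = 1; s_{26} = 32; s_{27} = 33; s_{28} = 31; s_{29} = 30; s_{30} = 27; s_{31} = 23; s_{32} = 16; s_{33} = 5; s_{34} = 21; s_{35} = 26; s_{36} = 13; s_{37} = 5; s_{38} = 18.
Since (s_{37}, s_{38}) = (s_1, s_2) = (5, 18) (two consecutive terms determine the rest), the sequence is periodic with period 36.
(6208 - 1) mod 36 = 15, so s_{6208} = s_{16} = 13.

13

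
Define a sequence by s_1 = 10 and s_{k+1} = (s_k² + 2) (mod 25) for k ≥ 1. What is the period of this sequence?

8

s_1 = 10, s_2 = 2, s_3 = 6, s_4 = 13, s_5 = 21, s_6 = 18, s_7 = 1, s_8 = 3, s_9 = 11, s_{10} = 23, s_{11} = 6.
Since s_{11} = s_3 = 6, the sequence is eventually periodic: after a pre-period of length 2 it cycles with period 8.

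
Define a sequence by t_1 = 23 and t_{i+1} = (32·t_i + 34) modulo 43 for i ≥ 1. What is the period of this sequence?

14

Computing terms: t_1 = 23,  t_2 = 39,  t_3 = 35,  t_4 = 36,  t_5 = 25,  t_6 = 17,  t_7 = 19,  t_8 = 40,  t_9 = 24,  t_{10} = 28,  t_{11} = 27,  t_{12} = 38,  t_{13} = 3,  t_{14} = 1,  t_{15} = 23.
Since t_{15} = t_1 = 23, the sequence is periodic with period 14.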